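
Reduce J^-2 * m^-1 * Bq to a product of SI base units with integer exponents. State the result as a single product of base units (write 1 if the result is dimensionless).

J = kg·m²·s⁻².
So J⁻² = kg⁻²·m⁻⁴·s⁴.
Bq = s⁻¹.
Combining: J⁻²·m⁻¹·Bq = (kg⁻²·m⁻⁴·s⁴) · m⁻¹ · s⁻¹ = kg⁻²·m⁻⁵·s³.

kg⁻²·m⁻⁵·s³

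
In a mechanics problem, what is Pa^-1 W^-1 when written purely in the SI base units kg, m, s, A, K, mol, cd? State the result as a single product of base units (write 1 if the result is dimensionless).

kg⁻²·m⁻¹·s⁵

Pa = N/m² (pressure = force per area),
    = kg·m⁻¹·s⁻².
So Pa⁻¹ = kg⁻¹·m·s².
W = J/s (power = energy per time),
    = kg·m²·s⁻³.
So W⁻¹ = kg⁻¹·m⁻²·s³.
Combining: Pa⁻¹·W⁻¹ = (kg⁻¹·m·s²) · (kg⁻¹·m⁻²·s³) = kg⁻²·m⁻¹·s⁵.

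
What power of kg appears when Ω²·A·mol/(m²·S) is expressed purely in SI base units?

3

S = kg⁻¹·m⁻²·s³·A².
So S⁻¹ = kg·m²·s⁻³·A⁻².
Ω = kg·m²·s⁻³·A⁻².
So Ω² = kg²·m⁴·s⁻⁶·A⁻⁴.
Combining: m⁻²·S⁻¹·Ω²·A·mol = m⁻² · (kg·m²·s⁻³·A⁻²) · (kg²·m⁴·s⁻⁶·A⁻⁴) · A · mol = kg³·m⁴·s⁻⁹·A⁻⁵·mol.
The exponent of kg is 3.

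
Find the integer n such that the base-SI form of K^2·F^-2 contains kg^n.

2

F = C/V (capacitance = charge per voltage),
    = A·s/(kg·m²·s⁻³·A⁻¹) (substituting C and V),
    = kg⁻¹·m⁻²·s⁴·A².
So F⁻² = kg²·m⁴·s⁻⁸·A⁻⁴.
Combining: K²·F⁻² = K² · (kg²·m⁴·s⁻⁸·A⁻⁴) = kg²·m⁴·s⁻⁸·A⁻⁴·K².
The exponent of kg is 2.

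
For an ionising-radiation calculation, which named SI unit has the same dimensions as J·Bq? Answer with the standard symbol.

J = N·m (work = force × distance),
    = kg·m²·s⁻².
Bq = 1/s = s⁻¹ (activity is decays per second).
Combining: J·Bq = (kg·m²·s⁻²) · s⁻¹ = kg·m²·s⁻³.
kg·m²·s⁻³ is the base-SI form of the watt.

W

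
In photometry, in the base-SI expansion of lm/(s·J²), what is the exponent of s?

lm = cd.
J = kg·m²·s⁻².
So J⁻² = kg⁻²·m⁻⁴·s⁴.
Combining: lm·s⁻¹·J⁻² = cd · s⁻¹ · (kg⁻²·m⁻⁴·s⁴) = kg⁻²·m⁻⁴·s³·cd.
The exponent of s is 3.

3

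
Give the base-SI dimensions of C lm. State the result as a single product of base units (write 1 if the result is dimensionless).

s·A·cd

C = s·A.
lm = cd.
Combining: C·lm = (s·A) · cd = s·A·cd.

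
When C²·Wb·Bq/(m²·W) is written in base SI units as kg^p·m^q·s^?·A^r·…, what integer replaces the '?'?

2

C = A·s = s·A (charge = current × time).
So C² = s²·A².
Wb = V·s (flux: a volt is a weber per second),
    = kg·m²·s⁻²·A⁻¹.
W = J/s (power = energy per time),
    = kg·m²·s⁻³.
So W⁻¹ = kg⁻¹·m⁻²·s³.
Bq = 1/s = s⁻¹ (activity is decays per second).
Combining: C²·Wb·m⁻²·W⁻¹·Bq = (s²·A²) · (kg·m²·s⁻²·A⁻¹) · m⁻² · (kg⁻¹·m⁻²·s³) · s⁻¹ = m⁻²·s²·A.
The exponent of s is 2.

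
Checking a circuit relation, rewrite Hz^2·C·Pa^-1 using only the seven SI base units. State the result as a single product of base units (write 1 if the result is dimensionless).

kg⁻¹·m·s·A

Hz = 1/s = s⁻¹ (frequency is cycles per second).
So Hz² = s⁻².
C = A·s = s·A (charge = current × time).
Pa = N/m² (pressure = force per area),
    = kg·m⁻¹·s⁻².
So Pa⁻¹ = kg⁻¹·m·s².
Combining: Hz²·C·Pa⁻¹ = s⁻² · (s·A) · (kg⁻¹·m·s²) = kg⁻¹·m·s·A.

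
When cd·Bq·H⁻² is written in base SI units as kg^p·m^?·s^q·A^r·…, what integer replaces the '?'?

Bq = s⁻¹.
H = kg·m²·s⁻²·A⁻².
So H⁻² = kg⁻²·m⁻⁴·s⁴·A⁴.
Combining: cd·Bq·H⁻² = cd · s⁻¹ · (kg⁻²·m⁻⁴·s⁴·A⁴) = kg⁻²·m⁻⁴·s³·A⁴·cd.
The exponent of m is -4.

-4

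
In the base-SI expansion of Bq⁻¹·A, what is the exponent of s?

1

Bq = s⁻¹.
So Bq⁻¹ = s.
Combining: Bq⁻¹·A = s · A = s·A.
The exponent of s is 1.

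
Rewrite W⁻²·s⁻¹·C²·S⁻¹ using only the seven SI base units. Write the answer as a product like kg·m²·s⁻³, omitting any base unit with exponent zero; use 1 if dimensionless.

kg⁻¹·m⁻²·s⁴

W = kg·m²·s⁻³.
So W⁻² = kg⁻²·m⁻⁴·s⁶.
C = s·A.
So C² = s²·A².
S = kg⁻¹·m⁻²·s³·A².
So S⁻¹ = kg·m²·s⁻³·A⁻².
Combining: W⁻²·s⁻¹·C²·S⁻¹ = (kg⁻²·m⁻⁴·s⁶) · s⁻¹ · (s²·A²) · (kg·m²·s⁻³·A⁻²) = kg⁻¹·m⁻²·s⁴.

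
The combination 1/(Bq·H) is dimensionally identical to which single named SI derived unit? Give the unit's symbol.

Bq = 1/s = s⁻¹ (activity is decays per second).
So Bq⁻¹ = s.
H = Wb/A (inductance = flux per current),
    = kg·m²·s⁻²·A⁻².
So H⁻¹ = kg⁻¹·m⁻²·s²·A².
Combining: Bq⁻¹·H⁻¹ = s · (kg⁻¹·m⁻²·s²·A²) = kg⁻¹·m⁻²·s³·A².
kg⁻¹·m⁻²·s³·A² is the base-SI form of the siemens.

S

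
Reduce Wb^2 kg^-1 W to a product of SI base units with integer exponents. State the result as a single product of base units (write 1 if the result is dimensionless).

kg²·m⁶·s⁻⁷·A⁻²

Wb = V·s (flux: a volt is a weber per second),
    = kg·m²·s⁻²·A⁻¹.
So Wb² = kg²·m⁴·s⁻⁴·A⁻².
W = J/s (power = energy per time),
    = kg·m²·s⁻³.
Combining: Wb²·kg⁻¹·W = (kg²·m⁴·s⁻⁴·A⁻²) · kg⁻¹ · (kg·m²·s⁻³) = kg²·m⁶·s⁻⁷·A⁻².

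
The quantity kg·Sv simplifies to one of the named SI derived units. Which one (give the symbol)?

Sv = J/kg (equivalent dose = energy per mass),
    = m²·s⁻².
Combining: kg·Sv = kg · (m²·s⁻²) = kg·m²·s⁻².
kg·m²·s⁻² is the base-SI form of the joule.

J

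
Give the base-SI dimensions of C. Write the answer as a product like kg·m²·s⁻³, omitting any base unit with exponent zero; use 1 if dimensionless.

s·A

C = s·A.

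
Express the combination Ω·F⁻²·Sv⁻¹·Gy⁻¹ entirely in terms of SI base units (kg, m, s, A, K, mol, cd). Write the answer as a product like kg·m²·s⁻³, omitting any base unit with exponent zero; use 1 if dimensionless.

kg³·m²·s⁻⁷·A⁻⁶

Ω = kg·m²·s⁻³·A⁻².
F = kg⁻¹·m⁻²·s⁴·A².
So F⁻² = kg²·m⁴·s⁻⁸·A⁻⁴.
Sv = m²·s⁻².
So Sv⁻¹ = m⁻²·s².
Gy = m²·s⁻².
So Gy⁻¹ = m⁻²·s².
Combining: Ω·F⁻²·Sv⁻¹·Gy⁻¹ = (kg·m²·s⁻³·A⁻²) · (kg²·m⁴·s⁻⁸·A⁻⁴) · (m⁻²·s²) · (m⁻²·s²) = kg³·m²·s⁻⁷·A⁻⁶.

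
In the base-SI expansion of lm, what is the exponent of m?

lm = cd.
The exponent of m is 0.

0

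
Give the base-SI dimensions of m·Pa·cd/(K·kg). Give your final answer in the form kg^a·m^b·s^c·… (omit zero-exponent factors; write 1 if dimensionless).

s⁻²·K⁻¹·cd

Pa = kg·m⁻¹·s⁻².
Combining: K⁻¹·m·Pa·kg⁻¹·cd = K⁻¹ · m · (kg·m⁻¹·s⁻²) · kg⁻¹ · cd = s⁻²·K⁻¹·cd.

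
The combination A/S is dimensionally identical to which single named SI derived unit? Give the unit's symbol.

S = 1/Ω (conductance is reciprocal resistance),
    = kg⁻¹·m⁻²·s³·A².
So S⁻¹ = kg·m²·s⁻³·A⁻².
Combining: S⁻¹·A = (kg·m²·s⁻³·A⁻²) · A = kg·m²·s⁻³·A⁻¹.
kg·m²·s⁻³·A⁻¹ is the base-SI form of the volt.

V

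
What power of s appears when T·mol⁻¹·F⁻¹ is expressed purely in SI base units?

-6

T = kg·s⁻²·A⁻¹.
F = kg⁻¹·m⁻²·s⁴·A².
So F⁻¹ = kg·m²·s⁻⁴·A⁻².
Combining: T·mol⁻¹·F⁻¹ = (kg·s⁻²·A⁻¹) · mol⁻¹ · (kg·m²·s⁻⁴·A⁻²) = kg²·m²·s⁻⁶·A⁻³·mol⁻¹.
The exponent of s is -6.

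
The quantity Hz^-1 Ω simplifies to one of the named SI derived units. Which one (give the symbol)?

Hz = s⁻¹.
So Hz⁻¹ = s.
Ω = kg·m²·s⁻³·A⁻².
Combining: Hz⁻¹·Ω = s · (kg·m²·s⁻³·A⁻²) = kg·m²·s⁻²·A⁻².
kg·m²·s⁻²·A⁻² is the base-SI form of the henry.

H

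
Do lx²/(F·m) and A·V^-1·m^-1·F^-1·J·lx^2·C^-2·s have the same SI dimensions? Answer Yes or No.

Yes

Left side:
  lx = lm/m² (illuminance = luminous flux per area),
      = m⁻²·cd.
  So lx² = m⁻⁴·cd².
  F = C/V (capacitance = charge per voltage),
      = A·s/(kg·m²·s⁻³·A⁻¹) (substituting C and V),
      = kg⁻¹·m⁻²·s⁴·A².
  So F⁻¹ = kg·m²·s⁻⁴·A⁻².
  Combining: lx²·F⁻¹·m⁻¹ = (m⁻⁴·cd²) · (kg·m²·s⁻⁴·A⁻²) · m⁻¹ = kg·m⁻³·s⁻⁴·A⁻²·cd².
Right side:
  V = W/A (potential = power per current),
      = kg·m²·s⁻³·A⁻¹.
  So V⁻¹ = kg⁻¹·m⁻²·s³·A.
  F = C/V (capacitance = charge per voltage),
      = A·s/(kg·m²·s⁻³·A⁻¹) (substituting C and V),
      = kg⁻¹·m⁻²·s⁴·A².
  So F⁻¹ = kg·m²·s⁻⁴·A⁻².
  J = N·m (work = force × distance),
      = kg·m²·s⁻².
  lx = lm/m² (illuminance = luminous flux per area),
      = m⁻²·cd.
  So lx² = m⁻⁴·cd².
  C = A·s = s·A (charge = current × time).
  So C⁻² = s⁻²·A⁻².
  Combining: A·V⁻¹·m⁻¹·F⁻¹·J·lx²·C⁻²·s = A · (kg⁻¹·m⁻²·s³·A) · m⁻¹ · (kg·m²·s⁻⁴·A⁻²) · (kg·m²·s⁻²) · (m⁻⁴·cd²) · (s⁻²·A⁻²) · s = kg·m⁻³·s⁻⁴·A⁻²·cd².
Both reduce to kg·m⁻³·s⁻⁴·A⁻²·cd².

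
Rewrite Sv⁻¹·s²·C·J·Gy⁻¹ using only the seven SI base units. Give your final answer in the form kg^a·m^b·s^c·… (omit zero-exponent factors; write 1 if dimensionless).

kg·m⁻²·s⁵·A

Sv = m²·s⁻².
So Sv⁻¹ = m⁻²·s².
C = s·A.
J = kg·m²·s⁻².
Gy = m²·s⁻².
So Gy⁻¹ = m⁻²·s².
Combining: Sv⁻¹·s²·C·J·Gy⁻¹ = (m⁻²·s²) · s² · (s·A) · (kg·m²·s⁻²) · (m⁻²·s²) = kg·m⁻²·s⁵·A.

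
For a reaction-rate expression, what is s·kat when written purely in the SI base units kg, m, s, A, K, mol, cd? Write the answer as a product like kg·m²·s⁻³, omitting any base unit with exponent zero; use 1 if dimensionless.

kat = mol/s = s⁻¹·mol (catalytic activity).
Combining: s·kat = s · (s⁻¹·mol) = mol.

mol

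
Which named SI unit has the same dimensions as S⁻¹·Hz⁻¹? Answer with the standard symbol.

H

S = 1/Ω (conductance is reciprocal resistance),
    = kg⁻¹·m⁻²·s³·A².
So S⁻¹ = kg·m²·s⁻³·A⁻².
Hz = 1/s = s⁻¹ (frequency is cycles per second).
So Hz⁻¹ = s.
Combining: S⁻¹·Hz⁻¹ = (kg·m²·s⁻³·A⁻²) · s = kg·m²·s⁻²·A⁻².
kg·m²·s⁻²·A⁻² is the base-SI form of the henry.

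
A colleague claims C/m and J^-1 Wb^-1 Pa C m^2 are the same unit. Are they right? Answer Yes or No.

Left side:
  C = A·s = s·A (charge = current × time).
  Combining: m⁻¹·C = m⁻¹ · (s·A) = m⁻¹·s·A.
Right side:
  J = N·m (work = force × distance),
      = kg·m²·s⁻².
  So J⁻¹ = kg⁻¹·m⁻²·s².
  Wb = V·s (flux: a volt is a weber per second),
      = kg·m²·s⁻²·A⁻¹.
  So Wb⁻¹ = kg⁻¹·m⁻²·s²·A.
  Pa = N/m² (pressure = force per area),
      = kg·m⁻¹·s⁻².
  C = A·s = s·A (charge = current × time).
  Combining: J⁻¹·Wb⁻¹·Pa·C·m² = (kg⁻¹·m⁻²·s²) · (kg⁻¹·m⁻²·s²·A) · (kg·m⁻¹·s⁻²) · (s·A) · m² = kg⁻¹·m⁻³·s³·A².
Left is m⁻¹·s·A; right is kg⁻¹·m⁻³·s³·A² — different.

No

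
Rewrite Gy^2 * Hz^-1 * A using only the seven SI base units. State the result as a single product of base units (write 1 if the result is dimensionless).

Gy = J/kg (absorbed dose = energy per mass),
    = m²·s⁻².
So Gy² = m⁴·s⁻⁴.
Hz = 1/s = s⁻¹ (frequency is cycles per second).
So Hz⁻¹ = s.
Combining: Gy²·Hz⁻¹·A = (m⁴·s⁻⁴) · s · A = m⁴·s⁻³·A.

m⁴·s⁻³·A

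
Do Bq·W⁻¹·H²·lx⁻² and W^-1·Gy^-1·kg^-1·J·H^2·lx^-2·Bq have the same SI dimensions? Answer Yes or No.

Left side:
  Bq = s⁻¹.
  W = kg·m²·s⁻³.
  So W⁻¹ = kg⁻¹·m⁻²·s³.
  H = kg·m²·s⁻²·A⁻².
  So H² = kg²·m⁴·s⁻⁴·A⁻⁴.
  lx = m⁻²·cd.
  So lx⁻² = m⁴·cd⁻².
  Combining: Bq·W⁻¹·H²·lx⁻² = s⁻¹ · (kg⁻¹·m⁻²·s³) · (kg²·m⁴·s⁻⁴·A⁻⁴) · (m⁴·cd⁻²) = kg·m⁶·s⁻²·A⁻⁴·cd⁻².
Right side:
  W = J/s (power = energy per time),
      = kg·m²·s⁻³.
  So W⁻¹ = kg⁻¹·m⁻²·s³.
  Gy = J/kg (absorbed dose = energy per mass),
      = m²·s⁻².
  So Gy⁻¹ = m⁻²·s².
  J = N·m (work = force × distance),
      = kg·m²·s⁻².
  H = Wb/A (inductance = flux per current),
      = kg·m²·s⁻²·A⁻².
  So H² = kg²·m⁴·s⁻⁴·A⁻⁴.
  lx = lm/m² (illuminance = luminous flux per area),
      = m⁻²·cd.
  So lx⁻² = m⁴·cd⁻².
  Bq = 1/s = s⁻¹ (activity is decays per second).
  Combining: W⁻¹·Gy⁻¹·kg⁻¹·J·H²·lx⁻²·Bq = (kg⁻¹·m⁻²·s³) · (m⁻²·s²) · kg⁻¹ · (kg·m²·s⁻²) · (kg²·m⁴·s⁻⁴·A⁻⁴) · (m⁴·cd⁻²) · s⁻¹ = kg·m⁶·s⁻²·A⁻⁴·cd⁻².
Both reduce to kg·m⁶·s⁻²·A⁻⁴·cd⁻².

Yes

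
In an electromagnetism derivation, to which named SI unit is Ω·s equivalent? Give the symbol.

Ω = V/A (resistance = voltage per current),
    = kg·m²·s⁻³·A⁻².
Combining: Ω·s = (kg·m²·s⁻³·A⁻²) · s = kg·m²·s⁻²·A⁻².
kg·m²·s⁻²·A⁻² is the base-SI form of the henry.

H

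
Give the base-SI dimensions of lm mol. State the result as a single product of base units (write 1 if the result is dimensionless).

mol·cd

lm = cd.
Combining: lm·mol = cd · mol = mol·cd.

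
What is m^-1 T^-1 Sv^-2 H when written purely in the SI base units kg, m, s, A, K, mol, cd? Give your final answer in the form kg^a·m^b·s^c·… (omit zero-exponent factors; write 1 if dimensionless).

T = kg·s⁻²·A⁻¹.
So T⁻¹ = kg⁻¹·s²·A.
Sv = m²·s⁻².
So Sv⁻² = m⁻⁴·s⁴.
H = kg·m²·s⁻²·A⁻².
Combining: m⁻¹·T⁻¹·Sv⁻²·H = m⁻¹ · (kg⁻¹·s²·A) · (m⁻⁴·s⁴) · (kg·m²·s⁻²·A⁻²) = m⁻³·s⁴·A⁻¹.

m⁻³·s⁴·A⁻¹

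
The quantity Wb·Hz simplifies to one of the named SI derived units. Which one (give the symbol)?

V

Wb = V·s (flux: a volt is a weber per second),
    = kg·m²·s⁻²·A⁻¹.
Hz = 1/s = s⁻¹ (frequency is cycles per second).
Combining: Wb·Hz = (kg·m²·s⁻²·A⁻¹) · s⁻¹ = kg·m²·s⁻³·A⁻¹.
kg·m²·s⁻³·A⁻¹ is the base-SI form of the volt.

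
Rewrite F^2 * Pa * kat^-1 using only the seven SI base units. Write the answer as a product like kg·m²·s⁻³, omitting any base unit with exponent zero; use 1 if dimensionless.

kg⁻¹·m⁻⁵·s⁷·A⁴·mol⁻¹

F = C/V (capacitance = charge per voltage),
    = A·s/(kg·m²·s⁻³·A⁻¹) (substituting C and V),
    = kg⁻¹·m⁻²·s⁴·A².
So F² = kg⁻²·m⁻⁴·s⁸·A⁴.
Pa = N/m² (pressure = force per area),
    = kg·m⁻¹·s⁻².
kat = mol/s = s⁻¹·mol (catalytic activity).
So kat⁻¹ = s·mol⁻¹.
Combining: F²·Pa·kat⁻¹ = (kg⁻²·m⁻⁴·s⁸·A⁴) · (kg·m⁻¹·s⁻²) · (s·mol⁻¹) = kg⁻¹·m⁻⁵·s⁷·A⁴·mol⁻¹.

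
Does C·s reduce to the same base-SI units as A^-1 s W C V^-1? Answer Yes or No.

Left side:
  C = s·A.
  Combining: C·s = (s·A) · s = s²·A.
Right side:
  W = kg·m²·s⁻³.
  C = s·A.
  V = kg·m²·s⁻³·A⁻¹.
  So V⁻¹ = kg⁻¹·m⁻²·s³·A.
  Combining: A⁻¹·s·W·C·V⁻¹ = A⁻¹ · s · (kg·m²·s⁻³) · (s·A) · (kg⁻¹·m⁻²·s³·A) = s²·A.
Both reduce to s²·A.

Yes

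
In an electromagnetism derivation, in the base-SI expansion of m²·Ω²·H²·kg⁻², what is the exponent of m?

Ω = V/A (resistance = voltage per current),
    = kg·m²·s⁻³·A⁻².
So Ω² = kg²·m⁴·s⁻⁶·A⁻⁴.
H = Wb/A (inductance = flux per current),
    = kg·m²·s⁻²·A⁻².
So H² = kg²·m⁴·s⁻⁴·A⁻⁴.
Combining: m²·Ω²·H²·kg⁻² = m² · (kg²·m⁴·s⁻⁶·A⁻⁴) · (kg²·m⁴·s⁻⁴·A⁻⁴) · kg⁻² = kg²·m¹⁰·s⁻¹⁰·A⁻⁸.
The exponent of m is 10.

10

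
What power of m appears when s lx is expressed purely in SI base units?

lx = m⁻²·cd.
Combining: s·lx = s · (m⁻²·cd) = m⁻²·s·cd.
The exponent of m is -2.

-2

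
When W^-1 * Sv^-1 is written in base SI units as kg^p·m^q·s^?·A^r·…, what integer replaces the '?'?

W = J/s (power = energy per time),
    = kg·m²·s⁻³.
So W⁻¹ = kg⁻¹·m⁻²·s³.
Sv = J/kg (equivalent dose = energy per mass),
    = m²·s⁻².
So Sv⁻¹ = m⁻²·s².
Combining: W⁻¹·Sv⁻¹ = (kg⁻¹·m⁻²·s³) · (m⁻²·s²) = kg⁻¹·m⁻⁴·s⁵.
The exponent of s is 5.

5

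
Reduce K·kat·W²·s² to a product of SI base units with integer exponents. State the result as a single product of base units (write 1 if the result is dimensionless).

kg²·m⁴·s⁻⁵·K·mol

kat = mol/s = s⁻¹·mol (catalytic activity).
W = J/s (power = energy per time),
    = kg·m²·s⁻³.
So W² = kg²·m⁴·s⁻⁶.
Combining: K·kat·W²·s² = K · (s⁻¹·mol) · (kg²·m⁴·s⁻⁶) · s² = kg²·m⁴·s⁻⁵·K·mol.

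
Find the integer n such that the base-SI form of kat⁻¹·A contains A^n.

1

kat = s⁻¹·mol.
So kat⁻¹ = s·mol⁻¹.
Combining: kat⁻¹·A = (s·mol⁻¹) · A = s·A·mol⁻¹.
The exponent of A is 1.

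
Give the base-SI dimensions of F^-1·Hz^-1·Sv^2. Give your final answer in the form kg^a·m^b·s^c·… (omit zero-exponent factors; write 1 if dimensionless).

F = C/V (capacitance = charge per voltage),
    = A·s/(kg·m²·s⁻³·A⁻¹) (substituting C and V),
    = kg⁻¹·m⁻²·s⁴·A².
So F⁻¹ = kg·m²·s⁻⁴·A⁻².
Hz = 1/s = s⁻¹ (frequency is cycles per second).
So Hz⁻¹ = s.
Sv = J/kg (equivalent dose = energy per mass),
    = m²·s⁻².
So Sv² = m⁴·s⁻⁴.
Combining: F⁻¹·Hz⁻¹·Sv² = (kg·m²·s⁻⁴·A⁻²) · s · (m⁴·s⁻⁴) = kg·m⁶·s⁻⁷·A⁻².

kg·m⁶·s⁻⁷·A⁻²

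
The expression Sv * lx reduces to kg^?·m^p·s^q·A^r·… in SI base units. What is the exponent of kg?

Sv = m²·s⁻².
lx = m⁻²·cd.
Combining: Sv·lx = (m²·s⁻²) · (m⁻²·cd) = s⁻²·cd.
The exponent of kg is 0.

0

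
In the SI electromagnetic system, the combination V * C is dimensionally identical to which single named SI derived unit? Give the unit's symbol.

J

V = kg·m²·s⁻³·A⁻¹.
C = s·A.
Combining: V·C = (kg·m²·s⁻³·A⁻¹) · (s·A) = kg·m²·s⁻².
kg·m²·s⁻² is the base-SI form of the joule.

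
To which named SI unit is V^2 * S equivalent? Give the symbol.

V = W/A (potential = power per current),
    = kg·m²·s⁻³·A⁻¹.
So V² = kg²·m⁴·s⁻⁶·A⁻².
S = 1/Ω (conductance is reciprocal resistance),
    = kg⁻¹·m⁻²·s³·A².
Combining: V²·S = (kg²·m⁴·s⁻⁶·A⁻²) · (kg⁻¹·m⁻²·s³·A²) = kg·m²·s⁻³.
kg·m²·s⁻³ is the base-SI form of the watt.

W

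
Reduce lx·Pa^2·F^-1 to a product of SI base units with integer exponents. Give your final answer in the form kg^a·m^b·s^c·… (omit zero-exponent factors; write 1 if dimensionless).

lx = m⁻²·cd.
Pa = kg·m⁻¹·s⁻².
So Pa² = kg²·m⁻²·s⁻⁴.
F = kg⁻¹·m⁻²·s⁴·A².
So F⁻¹ = kg·m²·s⁻⁴·A⁻².
Combining: lx·Pa²·F⁻¹ = (m⁻²·cd) · (kg²·m⁻²·s⁻⁴) · (kg·m²·s⁻⁴·A⁻²) = kg³·m⁻²·s⁻⁸·A⁻²·cd.

kg³·m⁻²·s⁻⁸·A⁻²·cd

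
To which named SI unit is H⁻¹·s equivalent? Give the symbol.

S

H = Wb/A (inductance = flux per current),
    = kg·m²·s⁻²·A⁻².
So H⁻¹ = kg⁻¹·m⁻²·s²·A².
Combining: H⁻¹·s = (kg⁻¹·m⁻²·s²·A²) · s = kg⁻¹·m⁻²·s³·A².
kg⁻¹·m⁻²·s³·A² is the base-SI form of the siemens.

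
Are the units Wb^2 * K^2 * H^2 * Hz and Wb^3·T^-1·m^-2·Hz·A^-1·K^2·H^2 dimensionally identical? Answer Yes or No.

Left side:
  Wb = V·s (flux: a volt is a weber per second),
      = kg·m²·s⁻²·A⁻¹.
  So Wb² = kg²·m⁴·s⁻⁴·A⁻².
  H = Wb/A (inductance = flux per current),
      = kg·m²·s⁻²·A⁻².
  So H² = kg²·m⁴·s⁻⁴·A⁻⁴.
  Hz = 1/s = s⁻¹ (frequency is cycles per second).
  Combining: Wb²·K²·H²·Hz = (kg²·m⁴·s⁻⁴·A⁻²) · K² · (kg²·m⁴·s⁻⁴·A⁻⁴) · s⁻¹ = kg⁴·m⁸·s⁻⁹·A⁻⁶·K².
Right side:
  Wb = V·s (flux: a volt is a weber per second),
      = kg·m²·s⁻²·A⁻¹.
  So Wb³ = kg³·m⁶·s⁻⁶·A⁻³.
  T = Wb/m² (flux density = flux per area),
      = kg·s⁻²·A⁻¹.
  So T⁻¹ = kg⁻¹·s²·A.
  Hz = 1/s = s⁻¹ (frequency is cycles per second).
  H = Wb/A (inductance = flux per current),
      = kg·m²·s⁻²·A⁻².
  So H² = kg²·m⁴·s⁻⁴·A⁻⁴.
  Combining: Wb³·T⁻¹·m⁻²·Hz·A⁻¹·K²·H² = (kg³·m⁶·s⁻⁶·A⁻³) · (kg⁻¹·s²·A) · m⁻² · s⁻¹ · A⁻¹ · K² · (kg²·m⁴·s⁻⁴·A⁻⁴) = kg⁴·m⁸·s⁻⁹·A⁻⁷·K².
Left is kg⁴·m⁸·s⁻⁹·A⁻⁶·K²; right is kg⁴·m⁸·s⁻⁹·A⁻⁷·K² — different.

No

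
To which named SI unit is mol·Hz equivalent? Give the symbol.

kat

Hz = 1/s = s⁻¹ (frequency is cycles per second).
Combining: mol·Hz = mol · s⁻¹ = s⁻¹·mol.
s⁻¹·mol is the base-SI form of the katal.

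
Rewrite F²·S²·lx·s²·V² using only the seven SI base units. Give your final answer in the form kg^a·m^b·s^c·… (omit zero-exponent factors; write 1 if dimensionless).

F = C/V (capacitance = charge per voltage),
    = A·s/(kg·m²·s⁻³·A⁻¹) (substituting C and V),
    = kg⁻¹·m⁻²·s⁴·A².
So F² = kg⁻²·m⁻⁴·s⁸·A⁴.
S = 1/Ω (conductance is reciprocal resistance),
    = kg⁻¹·m⁻²·s³·A².
So S² = kg⁻²·m⁻⁴·s⁶·A⁴.
lx = lm/m² (illuminance = luminous flux per area),
    = m⁻²·cd.
V = W/A (potential = power per current),
    = kg·m²·s⁻³·A⁻¹.
So V² = kg²·m⁴·s⁻⁶·A⁻².
Combining: F²·S²·lx·s²·V² = (kg⁻²·m⁻⁴·s⁸·A⁴) · (kg⁻²·m⁻⁴·s⁶·A⁴) · (m⁻²·cd) · s² · (kg²·m⁴·s⁻⁶·A⁻²) = kg⁻²·m⁻⁶·s¹⁰·A⁶·cd.

kg⁻²·m⁻⁶·s¹⁰·A⁶·cd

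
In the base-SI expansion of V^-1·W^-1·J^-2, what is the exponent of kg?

-4

V = kg·m²·s⁻³·A⁻¹.
So V⁻¹ = kg⁻¹·m⁻²·s³·A.
W = kg·m²·s⁻³.
So W⁻¹ = kg⁻¹·m⁻²·s³.
J = kg·m²·s⁻².
So J⁻² = kg⁻²·m⁻⁴·s⁴.
Combining: V⁻¹·W⁻¹·J⁻² = (kg⁻¹·m⁻²·s³·A) · (kg⁻¹·m⁻²·s³) · (kg⁻²·m⁻⁴·s⁴) = kg⁻⁴·m⁻⁸·s¹⁰·A.
The exponent of kg is -4.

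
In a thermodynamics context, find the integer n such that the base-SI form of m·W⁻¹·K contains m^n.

-1

W = J/s (power = energy per time),
    = kg·m²·s⁻³.
So W⁻¹ = kg⁻¹·m⁻²·s³.
Combining: m·W⁻¹·K = m · (kg⁻¹·m⁻²·s³) · K = kg⁻¹·m⁻¹·s³·K.
The exponent of m is -1.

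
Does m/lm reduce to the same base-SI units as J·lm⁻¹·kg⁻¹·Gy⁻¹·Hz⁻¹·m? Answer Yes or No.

Left side:
  lm = cd.
  So lm⁻¹ = cd⁻¹.
  Combining: lm⁻¹·m = cd⁻¹ · m = m·cd⁻¹.
Right side:
  J = N·m (work = force × distance),
      = kg·m²·s⁻².
  lm = cd·sr = cd (luminous flux; sr is dimensionless).
  So lm⁻¹ = cd⁻¹.
  Gy = J/kg (absorbed dose = energy per mass),
      = m²·s⁻².
  So Gy⁻¹ = m⁻²·s².
  Hz = 1/s = s⁻¹ (frequency is cycles per second).
  So Hz⁻¹ = s.
  Combining: J·lm⁻¹·kg⁻¹·Gy⁻¹·Hz⁻¹·m = (kg·m²·s⁻²) · cd⁻¹ · kg⁻¹ · (m⁻²·s²) · s · m = m·s·cd⁻¹.
Left is m·cd⁻¹; right is m·s·cd⁻¹ — different.

No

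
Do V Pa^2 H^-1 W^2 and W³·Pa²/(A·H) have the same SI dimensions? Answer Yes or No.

Yes

Left side:
  V = W/A (potential = power per current),
      = kg·m²·s⁻³·A⁻¹.
  Pa = N/m² (pressure = force per area),
      = kg·m⁻¹·s⁻².
  So Pa² = kg²·m⁻²·s⁻⁴.
  H = Wb/A (inductance = flux per current),
      = kg·m²·s⁻²·A⁻².
  So H⁻¹ = kg⁻¹·m⁻²·s²·A².
  W = J/s (power = energy per time),
      = kg·m²·s⁻³.
  So W² = kg²·m⁴·s⁻⁶.
  Combining: V·Pa²·H⁻¹·W² = (kg·m²·s⁻³·A⁻¹) · (kg²·m⁻²·s⁻⁴) · (kg⁻¹·m⁻²·s²·A²) · (kg²·m⁴·s⁻⁶) = kg⁴·m²·s⁻¹¹·A.
Right side:
  W = kg·m²·s⁻³.
  So W³ = kg³·m⁶·s⁻⁹.
  Pa = kg·m⁻¹·s⁻².
  So Pa² = kg²·m⁻²·s⁻⁴.
  H = kg·m²·s⁻²·A⁻².
  So H⁻¹ = kg⁻¹·m⁻²·s²·A².
  Combining: A⁻¹·W³·Pa²·H⁻¹ = A⁻¹ · (kg³·m⁶·s⁻⁹) · (kg²·m⁻²·s⁻⁴) · (kg⁻¹·m⁻²·s²·A²) = kg⁴·m²·s⁻¹¹·A.
Both reduce to kg⁴·m²·s⁻¹¹·A.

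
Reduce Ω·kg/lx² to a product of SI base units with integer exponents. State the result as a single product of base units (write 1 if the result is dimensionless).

lx = lm/m² (illuminance = luminous flux per area),
    = m⁻²·cd.
So lx⁻² = m⁴·cd⁻².
Ω = V/A (resistance = voltage per current),
    = kg·m²·s⁻³·A⁻².
Combining: lx⁻²·Ω·kg = (m⁴·cd⁻²) · (kg·m²·s⁻³·A⁻²) · kg = kg²·m⁶·s⁻³·A⁻²·cd⁻².

kg²·m⁶·s⁻³·A⁻²·cd⁻²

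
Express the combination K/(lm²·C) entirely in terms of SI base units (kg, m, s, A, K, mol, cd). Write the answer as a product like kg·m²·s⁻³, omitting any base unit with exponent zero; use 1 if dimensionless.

s⁻¹·A⁻¹·K·cd⁻²

lm = cd·sr = cd (luminous flux; sr is dimensionless).
So lm⁻² = cd⁻².
C = A·s = s·A (charge = current × time).
So C⁻¹ = s⁻¹·A⁻¹.
Combining: lm⁻²·C⁻¹·K = cd⁻² · (s⁻¹·A⁻¹) · K = s⁻¹·A⁻¹·K·cd⁻².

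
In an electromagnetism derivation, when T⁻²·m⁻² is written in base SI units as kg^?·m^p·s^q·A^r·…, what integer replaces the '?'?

T = kg·s⁻²·A⁻¹.
So T⁻² = kg⁻²·s⁴·A².
Combining: T⁻²·m⁻² = (kg⁻²·s⁴·A²) · m⁻² = kg⁻²·m⁻²·s⁴·A².
The exponent of kg is -2.

-2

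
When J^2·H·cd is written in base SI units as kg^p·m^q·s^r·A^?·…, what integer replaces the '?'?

J = N·m (work = force × distance),
    = kg·m²·s⁻².
So J² = kg²·m⁴·s⁻⁴.
H = Wb/A (inductance = flux per current),
    = kg·m²·s⁻²·A⁻².
Combining: J²·H·cd = (kg²·m⁴·s⁻⁴) · (kg·m²·s⁻²·A⁻²) · cd = kg³·m⁶·s⁻⁶·A⁻²·cd.
The exponent of A is -2.

-2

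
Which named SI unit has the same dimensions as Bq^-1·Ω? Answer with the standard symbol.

H

Bq = 1/s = s⁻¹ (activity is decays per second).
So Bq⁻¹ = s.
Ω = V/A (resistance = voltage per current),
    = kg·m²·s⁻³·A⁻².
Combining: Bq⁻¹·Ω = s · (kg·m²·s⁻³·A⁻²) = kg·m²·s⁻²·A⁻².
kg·m²·s⁻²·A⁻² is the base-SI form of the henry.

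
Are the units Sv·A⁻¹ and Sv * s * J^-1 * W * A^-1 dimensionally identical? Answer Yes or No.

Yes

Left side:
  Sv = J/kg (equivalent dose = energy per mass),
      = m²·s⁻².
  Combining: Sv·A⁻¹ = (m²·s⁻²) · A⁻¹ = m²·s⁻²·A⁻¹.
Right side:
  Sv = J/kg (equivalent dose = energy per mass),
      = m²·s⁻².
  J = N·m (work = force × distance),
      = kg·m²·s⁻².
  So J⁻¹ = kg⁻¹·m⁻²·s².
  W = J/s (power = energy per time),
      = kg·m²·s⁻³.
  Combining: Sv·s·J⁻¹·W·A⁻¹ = (m²·s⁻²) · s · (kg⁻¹·m⁻²·s²) · (kg·m²·s⁻³) · A⁻¹ = m²·s⁻²·A⁻¹.
Both reduce to m²·s⁻²·A⁻¹.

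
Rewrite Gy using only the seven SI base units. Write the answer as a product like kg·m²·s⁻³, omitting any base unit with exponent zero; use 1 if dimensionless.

m²·s⁻²

Gy = m²·s⁻².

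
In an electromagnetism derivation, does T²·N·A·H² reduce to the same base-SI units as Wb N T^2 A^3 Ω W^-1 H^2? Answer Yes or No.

Left side:
  T = Wb/m² (flux density = flux per area),
      = kg·s⁻²·A⁻¹.
  So T² = kg²·s⁻⁴·A⁻².
  N = kg·m/s² = kg·m·s⁻² (force = mass × acceleration).
  H = Wb/A (inductance = flux per current),
      = kg·m²·s⁻²·A⁻².
  So H² = kg²·m⁴·s⁻⁴·A⁻⁴.
  Combining: T²·N·A·H² = (kg²·s⁻⁴·A⁻²) · (kg·m·s⁻²) · A · (kg²·m⁴·s⁻⁴·A⁻⁴) = kg⁵·m⁵·s⁻¹⁰·A⁻⁵.
Right side:
  Wb = kg·m²·s⁻²·A⁻¹.
  N = kg·m·s⁻².
  T = kg·s⁻²·A⁻¹.
  So T² = kg²·s⁻⁴·A⁻².
  Ω = kg·m²·s⁻³·A⁻².
  W = kg·m²·s⁻³.
  So W⁻¹ = kg⁻¹·m⁻²·s³.
  H = kg·m²·s⁻²·A⁻².
  So H² = kg²·m⁴·s⁻⁴·A⁻⁴.
  Combining: Wb·N·T²·A³·Ω·W⁻¹·H² = (kg·m²·s⁻²·A⁻¹) · (kg·m·s⁻²) · (kg²·s⁻⁴·A⁻²) · A³ · (kg·m²·s⁻³·A⁻²) · (kg⁻¹·m⁻²·s³) · (kg²·m⁴·s⁻⁴·A⁻⁴) = kg⁶·m⁷·s⁻¹²·A⁻⁶.
Left is kg⁵·m⁵·s⁻¹⁰·A⁻⁵; right is kg⁶·m⁷·s⁻¹²·A⁻⁶ — different.

No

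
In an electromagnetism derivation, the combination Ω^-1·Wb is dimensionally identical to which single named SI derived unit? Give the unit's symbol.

C

Ω = V/A (resistance = voltage per current),
    = kg·m²·s⁻³·A⁻².
So Ω⁻¹ = kg⁻¹·m⁻²·s³·A².
Wb = V·s (flux: a volt is a weber per second),
    = kg·m²·s⁻²·A⁻¹.
Combining: Ω⁻¹·Wb = (kg⁻¹·m⁻²·s³·A²) · (kg·m²·s⁻²·A⁻¹) = s·A.
s·A is the base-SI form of the coulomb.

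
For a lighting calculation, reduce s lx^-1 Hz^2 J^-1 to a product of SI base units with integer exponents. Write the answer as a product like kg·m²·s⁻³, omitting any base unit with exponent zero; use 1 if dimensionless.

kg⁻¹·s·cd⁻¹

lx = m⁻²·cd.
So lx⁻¹ = m²·cd⁻¹.
Hz = s⁻¹.
So Hz² = s⁻².
J = kg·m²·s⁻².
So J⁻¹ = kg⁻¹·m⁻²·s².
Combining: s·lx⁻¹·Hz²·J⁻¹ = s · (m²·cd⁻¹) · s⁻² · (kg⁻¹·m⁻²·s²) = kg⁻¹·s·cd⁻¹.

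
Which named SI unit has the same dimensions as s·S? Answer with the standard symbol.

S = 1/Ω (conductance is reciprocal resistance),
    = kg⁻¹·m⁻²·s³·A².
Combining: s·S = s · (kg⁻¹·m⁻²·s³·A²) = kg⁻¹·m⁻²·s⁴·A².
kg⁻¹·m⁻²·s⁴·A² is the base-SI form of the farad.

F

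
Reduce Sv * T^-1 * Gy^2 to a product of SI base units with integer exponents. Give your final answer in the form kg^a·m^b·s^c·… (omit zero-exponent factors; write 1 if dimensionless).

Sv = J/kg (equivalent dose = energy per mass),
    = m²·s⁻².
T = Wb/m² (flux density = flux per area),
    = kg·s⁻²·A⁻¹.
So T⁻¹ = kg⁻¹·s²·A.
Gy = J/kg (absorbed dose = energy per mass),
    = m²·s⁻².
So Gy² = m⁴·s⁻⁴.
Combining: Sv·T⁻¹·Gy² = (m²·s⁻²) · (kg⁻¹·s²·A) · (m⁴·s⁻⁴) = kg⁻¹·m⁶·s⁻⁴·A.

kg⁻¹·m⁶·s⁻⁴·A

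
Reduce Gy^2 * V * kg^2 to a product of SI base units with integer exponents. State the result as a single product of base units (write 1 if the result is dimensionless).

kg³·m⁶·s⁻⁷·A⁻¹

Gy = J/kg (absorbed dose = energy per mass),
    = m²·s⁻².
So Gy² = m⁴·s⁻⁴.
V = W/A (potential = power per current),
    = kg·m²·s⁻³·A⁻¹.
Combining: Gy²·V·kg² = (m⁴·s⁻⁴) · (kg·m²·s⁻³·A⁻¹) · kg² = kg³·m⁶·s⁻⁷·A⁻¹.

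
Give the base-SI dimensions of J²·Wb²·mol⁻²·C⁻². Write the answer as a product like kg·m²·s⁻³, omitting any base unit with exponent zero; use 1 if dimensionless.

J = N·m (work = force × distance),
    = kg·m²·s⁻².
So J² = kg²·m⁴·s⁻⁴.
Wb = V·s (flux: a volt is a weber per second),
    = kg·m²·s⁻²·A⁻¹.
So Wb² = kg²·m⁴·s⁻⁴·A⁻².
C = A·s = s·A (charge = current × time).
So C⁻² = s⁻²·A⁻².
Combining: J²·Wb²·mol⁻²·C⁻² = (kg²·m⁴·s⁻⁴) · (kg²·m⁴·s⁻⁴·A⁻²) · mol⁻² · (s⁻²·A⁻²) = kg⁴·m⁸·s⁻¹⁰·A⁻⁴·mol⁻².

kg⁴·m⁸·s⁻¹⁰·A⁻⁴·mol⁻²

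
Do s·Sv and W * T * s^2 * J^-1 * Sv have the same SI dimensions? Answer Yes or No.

No

Left side:
  Sv = m²·s⁻².
  Combining: s·Sv = s · (m²·s⁻²) = m²·s⁻¹.
Right side:
  W = J/s (power = energy per time),
      = kg·m²·s⁻³.
  T = Wb/m² (flux density = flux per area),
      = kg·s⁻²·A⁻¹.
  J = N·m (work = force × distance),
      = kg·m²·s⁻².
  So J⁻¹ = kg⁻¹·m⁻²·s².
  Sv = J/kg (equivalent dose = energy per mass),
      = m²·s⁻².
  Combining: W·T·s²·J⁻¹·Sv = (kg·m²·s⁻³) · (kg·s⁻²·A⁻¹) · s² · (kg⁻¹·m⁻²·s²) · (m²·s⁻²) = kg·m²·s⁻³·A⁻¹.
Left is m²·s⁻¹; right is kg·m²·s⁻³·A⁻¹ — different.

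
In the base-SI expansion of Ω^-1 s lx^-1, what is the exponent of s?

4

Ω = V/A (resistance = voltage per current),
    = kg·m²·s⁻³·A⁻².
So Ω⁻¹ = kg⁻¹·m⁻²·s³·A².
lx = lm/m² (illuminance = luminous flux per area),
    = m⁻²·cd.
So lx⁻¹ = m²·cd⁻¹.
Combining: Ω⁻¹·s·lx⁻¹ = (kg⁻¹·m⁻²·s³·A²) · s · (m²·cd⁻¹) = kg⁻¹·s⁴·A²·cd⁻¹.
The exponent of s is 4.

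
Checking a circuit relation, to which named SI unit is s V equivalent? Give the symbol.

V = W/A (potential = power per current),
    = kg·m²·s⁻³·A⁻¹.
Combining: s·V = s · (kg·m²·s⁻³·A⁻¹) = kg·m²·s⁻²·A⁻¹.
kg·m²·s⁻²·A⁻¹ is the base-SI form of the weber.

Wb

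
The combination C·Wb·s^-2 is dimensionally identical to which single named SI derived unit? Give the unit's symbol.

C = A·s = s·A (charge = current × time).
Wb = V·s (flux: a volt is a weber per second),
    = kg·m²·s⁻²·A⁻¹.
Combining: C·Wb·s⁻² = (s·A) · (kg·m²·s⁻²·A⁻¹) · s⁻² = kg·m²·s⁻³.
kg·m²·s⁻³ is the base-SI form of the watt.

W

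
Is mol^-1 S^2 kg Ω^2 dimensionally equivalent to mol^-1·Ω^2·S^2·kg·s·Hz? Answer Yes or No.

Yes

Left side:
  S = kg⁻¹·m⁻²·s³·A².
  So S² = kg⁻²·m⁻⁴·s⁶·A⁴.
  Ω = kg·m²·s⁻³·A⁻².
  So Ω² = kg²·m⁴·s⁻⁶·A⁻⁴.
  Combining: mol⁻¹·S²·kg·Ω² = mol⁻¹ · (kg⁻²·m⁻⁴·s⁶·A⁴) · kg · (kg²·m⁴·s⁻⁶·A⁻⁴) = kg·mol⁻¹.
Right side:
  Ω = kg·m²·s⁻³·A⁻².
  So Ω² = kg²·m⁴·s⁻⁶·A⁻⁴.
  S = kg⁻¹·m⁻²·s³·A².
  So S² = kg⁻²·m⁻⁴·s⁶·A⁴.
  Hz = s⁻¹.
  Combining: mol⁻¹·Ω²·S²·kg·s·Hz = mol⁻¹ · (kg²·m⁴·s⁻⁶·A⁻⁴) · (kg⁻²·m⁻⁴·s⁶·A⁴) · kg · s · s⁻¹ = kg·mol⁻¹.
Both reduce to kg·mol⁻¹.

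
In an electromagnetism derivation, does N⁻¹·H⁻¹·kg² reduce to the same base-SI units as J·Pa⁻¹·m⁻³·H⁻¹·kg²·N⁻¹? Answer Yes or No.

Left side:
  N = kg·m/s² = kg·m·s⁻² (force = mass × acceleration).
  So N⁻¹ = kg⁻¹·m⁻¹·s².
  H = Wb/A (inductance = flux per current),
      = kg·m²·s⁻²·A⁻².
  So H⁻¹ = kg⁻¹·m⁻²·s²·A².
  Combining: N⁻¹·H⁻¹·kg² = (kg⁻¹·m⁻¹·s²) · (kg⁻¹·m⁻²·s²·A²) · kg² = m⁻³·s⁴·A².
Right side:
  J = N·m (work = force × distance),
      = kg·m²·s⁻².
  Pa = N/m² (pressure = force per area),
      = kg·m⁻¹·s⁻².
  So Pa⁻¹ = kg⁻¹·m·s².
  H = Wb/A (inductance = flux per current),
      = kg·m²·s⁻²·A⁻².
  So H⁻¹ = kg⁻¹·m⁻²·s²·A².
  N = kg·m/s² = kg·m·s⁻² (force = mass × acceleration).
  So N⁻¹ = kg⁻¹·m⁻¹·s².
  Combining: J·Pa⁻¹·m⁻³·H⁻¹·kg²·N⁻¹ = (kg·m²·s⁻²) · (kg⁻¹·m·s²) · m⁻³ · (kg⁻¹·m⁻²·s²·A²) · kg² · (kg⁻¹·m⁻¹·s²) = m⁻³·s⁴·A².
Both reduce to m⁻³·s⁴·A².

Yes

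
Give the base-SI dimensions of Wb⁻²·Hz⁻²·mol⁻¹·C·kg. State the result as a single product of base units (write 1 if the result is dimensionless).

kg⁻¹·m⁻⁴·s⁷·A³·mol⁻¹

Wb = kg·m²·s⁻²·A⁻¹.
So Wb⁻² = kg⁻²·m⁻⁴·s⁴·A².
Hz = s⁻¹.
So Hz⁻² = s².
C = s·A.
Combining: Wb⁻²·Hz⁻²·mol⁻¹·C·kg = (kg⁻²·m⁻⁴·s⁴·A²) · s² · mol⁻¹ · (s·A) · kg = kg⁻¹·m⁻⁴·s⁷·A³·mol⁻¹.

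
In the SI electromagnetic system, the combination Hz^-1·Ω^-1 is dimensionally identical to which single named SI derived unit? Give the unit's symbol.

F

Hz = 1/s = s⁻¹ (frequency is cycles per second).
So Hz⁻¹ = s.
Ω = V/A (resistance = voltage per current),
    = kg·m²·s⁻³·A⁻².
So Ω⁻¹ = kg⁻¹·m⁻²·s³·A².
Combining: Hz⁻¹·Ω⁻¹ = s · (kg⁻¹·m⁻²·s³·A²) = kg⁻¹·m⁻²·s⁴·A².
kg⁻¹·m⁻²·s⁴·A² is the base-SI form of the farad.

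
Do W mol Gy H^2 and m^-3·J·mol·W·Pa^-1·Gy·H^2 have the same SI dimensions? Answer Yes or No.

Yes

Left side:
  W = kg·m²·s⁻³.
  Gy = m²·s⁻².
  H = kg·m²·s⁻²·A⁻².
  So H² = kg²·m⁴·s⁻⁴·A⁻⁴.
  Combining: W·mol·Gy·H² = (kg·m²·s⁻³) · mol · (m²·s⁻²) · (kg²·m⁴·s⁻⁴·A⁻⁴) = kg³·m⁸·s⁻⁹·A⁻⁴·mol.
Right side:
  J = kg·m²·s⁻².
  W = kg·m²·s⁻³.
  Pa = kg·m⁻¹·s⁻².
  So Pa⁻¹ = kg⁻¹·m·s².
  Gy = m²·s⁻².
  H = kg·m²·s⁻²·A⁻².
  So H² = kg²·m⁴·s⁻⁴·A⁻⁴.
  Combining: m⁻³·J·mol·W·Pa⁻¹·Gy·H² = m⁻³ · (kg·m²·s⁻²) · mol · (kg·m²·s⁻³) · (kg⁻¹·m·s²) · (m²·s⁻²) · (kg²·m⁴·s⁻⁴·A⁻⁴) = kg³·m⁸·s⁻⁹·A⁻⁴·mol.
Both reduce to kg³·m⁸·s⁻⁹·A⁻⁴·mol.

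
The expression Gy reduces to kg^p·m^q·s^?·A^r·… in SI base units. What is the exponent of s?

Gy = m²·s⁻².
The exponent of s is -2.

-2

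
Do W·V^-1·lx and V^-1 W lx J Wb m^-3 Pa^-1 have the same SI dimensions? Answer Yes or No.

Left side:
  W = J/s (power = energy per time),
      = kg·m²·s⁻³.
  V = W/A (potential = power per current),
      = kg·m²·s⁻³·A⁻¹.
  So V⁻¹ = kg⁻¹·m⁻²·s³·A.
  lx = lm/m² (illuminance = luminous flux per area),
      = m⁻²·cd.
  Combining: W·V⁻¹·lx = (kg·m²·s⁻³) · (kg⁻¹·m⁻²·s³·A) · (m⁻²·cd) = m⁻²·A·cd.
Right side:
  V = W/A (potential = power per current),
      = kg·m²·s⁻³·A⁻¹.
  So V⁻¹ = kg⁻¹·m⁻²·s³·A.
  W = J/s (power = energy per time),
      = kg·m²·s⁻³.
  lx = lm/m² (illuminance = luminous flux per area),
      = m⁻²·cd.
  J = N·m (work = force × distance),
      = kg·m²·s⁻².
  Wb = V·s (flux: a volt is a weber per second),
      = kg·m²·s⁻²·A⁻¹.
  Pa = N/m² (pressure = force per area),
      = kg·m⁻¹·s⁻².
  So Pa⁻¹ = kg⁻¹·m·s².
  Combining: V⁻¹·W·lx·J·Wb·m⁻³·Pa⁻¹ = (kg⁻¹·m⁻²·s³·A) · (kg·m²·s⁻³) · (m⁻²·cd) · (kg·m²·s⁻²) · (kg·m²·s⁻²·A⁻¹) · m⁻³ · (kg⁻¹·m·s²) = kg·s⁻²·cd.
Left is m⁻²·A·cd; right is kg·s⁻²·cd — different.

No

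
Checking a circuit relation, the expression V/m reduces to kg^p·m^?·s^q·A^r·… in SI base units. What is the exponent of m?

V = W/A (potential = power per current),
    = kg·m²·s⁻³·A⁻¹.
Combining: V·m⁻¹ = (kg·m²·s⁻³·A⁻¹) · m⁻¹ = kg·m·s⁻³·A⁻¹.
The exponent of m is 1.

1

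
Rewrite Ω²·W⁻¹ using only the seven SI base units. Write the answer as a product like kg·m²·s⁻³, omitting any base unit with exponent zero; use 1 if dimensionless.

kg·m²·s⁻³·A⁻⁴

Ω = V/A (resistance = voltage per current),
    = kg·m²·s⁻³·A⁻².
So Ω² = kg²·m⁴·s⁻⁶·A⁻⁴.
W = J/s (power = energy per time),
    = kg·m²·s⁻³.
So W⁻¹ = kg⁻¹·m⁻²·s³.
Combining: Ω²·W⁻¹ = (kg²·m⁴·s⁻⁶·A⁻⁴) · (kg⁻¹·m⁻²·s³) = kg·m²·s⁻³·A⁻⁴.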